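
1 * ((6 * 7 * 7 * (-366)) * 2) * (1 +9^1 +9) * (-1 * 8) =32711616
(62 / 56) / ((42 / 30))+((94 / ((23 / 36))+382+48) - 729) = -681063 / 4508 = -151.08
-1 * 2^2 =-4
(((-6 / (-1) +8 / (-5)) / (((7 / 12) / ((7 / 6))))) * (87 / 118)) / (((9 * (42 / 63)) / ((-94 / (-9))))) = 29986 / 2655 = 11.29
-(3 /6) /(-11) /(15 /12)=2 /55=0.04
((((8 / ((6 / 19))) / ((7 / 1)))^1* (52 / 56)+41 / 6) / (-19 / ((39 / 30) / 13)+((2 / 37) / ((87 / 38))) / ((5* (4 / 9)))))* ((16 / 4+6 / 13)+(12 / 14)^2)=-8870195925 / 31815192409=-0.28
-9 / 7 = -1.29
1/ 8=0.12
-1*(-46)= 46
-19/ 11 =-1.73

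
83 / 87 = 0.95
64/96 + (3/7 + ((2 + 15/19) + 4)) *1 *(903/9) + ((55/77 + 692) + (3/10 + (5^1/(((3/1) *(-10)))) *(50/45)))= 1417.71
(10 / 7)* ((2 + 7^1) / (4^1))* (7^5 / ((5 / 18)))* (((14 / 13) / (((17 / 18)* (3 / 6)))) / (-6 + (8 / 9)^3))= -35727715548 / 426751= -83720.29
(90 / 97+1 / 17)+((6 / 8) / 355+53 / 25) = 3.11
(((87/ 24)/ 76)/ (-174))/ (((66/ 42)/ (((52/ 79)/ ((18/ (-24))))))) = 91/ 594396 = 0.00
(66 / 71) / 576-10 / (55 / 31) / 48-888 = -66587371 / 74976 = -888.12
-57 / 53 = -1.08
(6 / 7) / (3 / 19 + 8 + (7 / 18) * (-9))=0.18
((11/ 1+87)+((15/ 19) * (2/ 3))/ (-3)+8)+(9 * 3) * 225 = 352307/ 57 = 6180.82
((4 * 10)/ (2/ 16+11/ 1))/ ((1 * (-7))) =-320/ 623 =-0.51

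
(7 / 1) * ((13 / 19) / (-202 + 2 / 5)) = -65 / 2736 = -0.02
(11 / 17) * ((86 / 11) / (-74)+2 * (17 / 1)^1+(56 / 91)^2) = 2357403 / 106301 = 22.18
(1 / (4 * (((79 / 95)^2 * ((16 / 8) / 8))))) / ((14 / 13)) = 117325 / 87374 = 1.34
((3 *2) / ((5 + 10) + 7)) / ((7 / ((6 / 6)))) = 3 / 77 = 0.04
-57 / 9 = -19 / 3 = -6.33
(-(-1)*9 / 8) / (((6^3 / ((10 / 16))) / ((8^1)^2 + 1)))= 325 / 1536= 0.21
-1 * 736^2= -541696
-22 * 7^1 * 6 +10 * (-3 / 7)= -6498 / 7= -928.29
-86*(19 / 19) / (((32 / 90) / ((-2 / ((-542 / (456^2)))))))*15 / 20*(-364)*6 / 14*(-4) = -23537835360 / 271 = -86855481.03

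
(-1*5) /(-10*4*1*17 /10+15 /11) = 55 /733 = 0.08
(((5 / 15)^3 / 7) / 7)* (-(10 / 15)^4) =-16 / 107163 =-0.00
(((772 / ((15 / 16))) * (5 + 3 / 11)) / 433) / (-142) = -358208 / 5072595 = -0.07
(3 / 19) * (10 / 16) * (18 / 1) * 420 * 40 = 567000 / 19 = 29842.11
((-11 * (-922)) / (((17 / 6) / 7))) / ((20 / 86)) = 9158226 / 85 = 107743.84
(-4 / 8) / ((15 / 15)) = -1 / 2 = -0.50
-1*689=-689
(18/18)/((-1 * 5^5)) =-1/3125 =-0.00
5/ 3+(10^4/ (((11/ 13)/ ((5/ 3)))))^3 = 274625000000059895/ 35937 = 7641845451764.47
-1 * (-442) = 442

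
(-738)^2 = 544644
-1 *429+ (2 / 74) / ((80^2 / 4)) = -25396799 / 59200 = -429.00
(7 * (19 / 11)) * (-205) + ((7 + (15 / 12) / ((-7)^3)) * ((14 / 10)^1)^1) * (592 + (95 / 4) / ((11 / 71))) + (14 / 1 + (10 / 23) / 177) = 848823826177 / 175541520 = 4835.46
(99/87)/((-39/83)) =-913/377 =-2.42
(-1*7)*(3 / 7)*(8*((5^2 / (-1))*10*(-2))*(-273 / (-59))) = -3276000 / 59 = -55525.42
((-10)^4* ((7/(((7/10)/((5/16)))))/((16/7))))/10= 21875/16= 1367.19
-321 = -321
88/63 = 1.40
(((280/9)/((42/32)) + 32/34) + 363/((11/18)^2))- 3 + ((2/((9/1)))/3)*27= 457001/459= 995.64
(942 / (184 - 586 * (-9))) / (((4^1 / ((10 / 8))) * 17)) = 2355 / 742288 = 0.00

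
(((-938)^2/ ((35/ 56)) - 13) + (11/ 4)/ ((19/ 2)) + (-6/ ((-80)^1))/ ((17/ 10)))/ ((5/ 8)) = 2252380.37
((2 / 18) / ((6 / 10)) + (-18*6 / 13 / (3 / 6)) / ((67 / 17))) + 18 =328517 / 23517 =13.97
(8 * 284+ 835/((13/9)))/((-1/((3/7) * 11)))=-174669/13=-13436.08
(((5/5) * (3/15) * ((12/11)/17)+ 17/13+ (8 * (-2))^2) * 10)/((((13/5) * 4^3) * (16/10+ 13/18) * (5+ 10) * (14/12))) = 140747895/369881512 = 0.38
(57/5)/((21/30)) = 16.29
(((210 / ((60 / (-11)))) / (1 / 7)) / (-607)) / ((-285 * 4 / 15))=-539 / 92264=-0.01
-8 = -8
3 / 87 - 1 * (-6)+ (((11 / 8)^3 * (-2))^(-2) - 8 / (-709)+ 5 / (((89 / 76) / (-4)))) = -35646822111773 / 3241830849169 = -11.00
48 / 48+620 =621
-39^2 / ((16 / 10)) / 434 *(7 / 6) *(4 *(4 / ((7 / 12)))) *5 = -76050 / 217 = -350.46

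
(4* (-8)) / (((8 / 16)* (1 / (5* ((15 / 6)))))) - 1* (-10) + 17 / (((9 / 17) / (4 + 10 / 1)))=-3064 / 9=-340.44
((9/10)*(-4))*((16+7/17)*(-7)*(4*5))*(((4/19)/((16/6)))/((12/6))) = 105462/323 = 326.51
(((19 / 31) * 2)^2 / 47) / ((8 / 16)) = 2888 / 45167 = 0.06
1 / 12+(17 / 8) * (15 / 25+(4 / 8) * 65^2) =1077701 / 240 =4490.42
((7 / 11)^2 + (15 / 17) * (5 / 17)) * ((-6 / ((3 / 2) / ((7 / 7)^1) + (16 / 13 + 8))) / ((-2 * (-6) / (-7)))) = 2114476 / 9756351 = 0.22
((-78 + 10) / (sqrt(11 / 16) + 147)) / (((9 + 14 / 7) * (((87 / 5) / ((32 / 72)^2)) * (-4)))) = 1066240 / 8933394987 - 5440 * sqrt(11) / 26800184961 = 0.00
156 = 156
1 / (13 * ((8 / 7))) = 7 / 104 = 0.07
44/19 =2.32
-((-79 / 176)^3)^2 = -243087455521 / 29721861554176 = -0.01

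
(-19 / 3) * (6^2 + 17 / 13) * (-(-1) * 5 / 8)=-46075 / 312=-147.68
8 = 8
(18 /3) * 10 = 60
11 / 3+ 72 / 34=295 / 51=5.78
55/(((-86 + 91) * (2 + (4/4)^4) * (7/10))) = 110/21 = 5.24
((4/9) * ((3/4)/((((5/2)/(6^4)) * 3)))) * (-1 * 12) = -3456/5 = -691.20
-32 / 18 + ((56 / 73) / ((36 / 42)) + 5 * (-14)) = -46570 / 657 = -70.88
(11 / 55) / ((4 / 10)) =1 / 2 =0.50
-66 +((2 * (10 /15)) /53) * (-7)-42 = -108.18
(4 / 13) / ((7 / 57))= 228 / 91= 2.51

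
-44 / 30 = -1.47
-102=-102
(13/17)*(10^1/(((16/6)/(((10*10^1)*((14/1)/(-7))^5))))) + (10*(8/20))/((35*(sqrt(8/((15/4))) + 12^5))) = -31693950809481696/3453827973001 - sqrt(30)/2031663513530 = -9176.47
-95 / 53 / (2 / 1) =-0.90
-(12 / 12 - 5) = 4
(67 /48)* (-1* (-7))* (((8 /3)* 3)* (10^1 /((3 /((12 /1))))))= 9380 /3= 3126.67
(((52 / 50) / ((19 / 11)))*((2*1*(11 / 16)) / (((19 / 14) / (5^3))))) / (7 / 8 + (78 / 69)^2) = 116496380 / 3289071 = 35.42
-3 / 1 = -3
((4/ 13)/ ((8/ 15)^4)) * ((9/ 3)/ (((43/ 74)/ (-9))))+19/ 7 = -348582673/ 2003456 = -173.99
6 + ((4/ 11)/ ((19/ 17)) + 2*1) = 1740/ 209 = 8.33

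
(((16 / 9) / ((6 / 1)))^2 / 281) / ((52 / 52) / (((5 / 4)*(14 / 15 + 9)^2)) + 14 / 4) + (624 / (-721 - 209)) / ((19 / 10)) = -6635338772272 / 18794232653787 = -0.35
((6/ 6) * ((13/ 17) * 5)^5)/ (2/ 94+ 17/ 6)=65440391250/ 228596977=286.27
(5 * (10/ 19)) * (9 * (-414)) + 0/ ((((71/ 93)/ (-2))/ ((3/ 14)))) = -186300/ 19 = -9805.26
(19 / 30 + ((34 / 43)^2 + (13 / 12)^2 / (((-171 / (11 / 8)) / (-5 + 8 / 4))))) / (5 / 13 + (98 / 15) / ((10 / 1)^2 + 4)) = 10155574507 / 3531087072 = 2.88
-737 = -737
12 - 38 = -26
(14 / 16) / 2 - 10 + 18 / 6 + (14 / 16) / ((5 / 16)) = -301 / 80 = -3.76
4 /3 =1.33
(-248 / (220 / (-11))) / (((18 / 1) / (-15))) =-31 / 3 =-10.33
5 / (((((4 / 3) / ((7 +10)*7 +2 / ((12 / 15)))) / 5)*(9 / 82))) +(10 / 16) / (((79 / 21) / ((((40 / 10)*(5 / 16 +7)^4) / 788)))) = 169380176142105 / 8159494144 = 20758.66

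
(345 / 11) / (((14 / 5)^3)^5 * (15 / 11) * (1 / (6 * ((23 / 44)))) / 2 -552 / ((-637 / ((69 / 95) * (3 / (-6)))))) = 586165191650390625 / 20711241384389425755292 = 0.00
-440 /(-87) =440 /87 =5.06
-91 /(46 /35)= -3185 /46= -69.24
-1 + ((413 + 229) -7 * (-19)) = 774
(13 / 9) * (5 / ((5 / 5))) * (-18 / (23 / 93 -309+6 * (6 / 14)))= 42315 / 99662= 0.42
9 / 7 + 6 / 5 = 87 / 35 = 2.49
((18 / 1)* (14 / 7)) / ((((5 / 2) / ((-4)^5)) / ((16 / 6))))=-196608 / 5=-39321.60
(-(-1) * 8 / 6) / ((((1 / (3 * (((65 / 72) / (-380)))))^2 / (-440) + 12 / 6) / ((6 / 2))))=-18590 / 198641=-0.09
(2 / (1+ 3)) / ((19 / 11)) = 11 / 38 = 0.29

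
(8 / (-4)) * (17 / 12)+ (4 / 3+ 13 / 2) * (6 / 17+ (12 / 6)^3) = 6385 / 102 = 62.60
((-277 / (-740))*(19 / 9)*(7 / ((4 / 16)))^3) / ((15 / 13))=15034.37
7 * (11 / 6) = 77 / 6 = 12.83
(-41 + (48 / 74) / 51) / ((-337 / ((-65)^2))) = 108924725 / 211973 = 513.86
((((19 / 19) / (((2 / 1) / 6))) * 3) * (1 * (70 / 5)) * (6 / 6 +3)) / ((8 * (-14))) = -9 / 2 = -4.50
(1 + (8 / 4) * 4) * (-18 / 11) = -14.73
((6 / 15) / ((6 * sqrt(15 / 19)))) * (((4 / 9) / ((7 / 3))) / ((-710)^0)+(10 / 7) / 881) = 3554 * sqrt(285) / 4162725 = 0.01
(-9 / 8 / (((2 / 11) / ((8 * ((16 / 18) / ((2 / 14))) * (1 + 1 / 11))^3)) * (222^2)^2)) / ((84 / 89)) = -71450624 / 165317867649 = -0.00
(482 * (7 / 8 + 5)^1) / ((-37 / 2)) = -11327 / 74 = -153.07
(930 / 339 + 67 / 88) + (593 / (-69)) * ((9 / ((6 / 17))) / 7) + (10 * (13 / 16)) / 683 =-3798562181 / 136684009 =-27.79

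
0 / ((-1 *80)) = 0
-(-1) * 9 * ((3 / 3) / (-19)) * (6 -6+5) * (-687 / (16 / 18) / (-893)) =-278235 / 135736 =-2.05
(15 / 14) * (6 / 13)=0.49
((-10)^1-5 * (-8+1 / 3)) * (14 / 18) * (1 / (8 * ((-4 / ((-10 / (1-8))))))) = -425 / 432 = -0.98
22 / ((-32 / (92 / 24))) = -253 / 96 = -2.64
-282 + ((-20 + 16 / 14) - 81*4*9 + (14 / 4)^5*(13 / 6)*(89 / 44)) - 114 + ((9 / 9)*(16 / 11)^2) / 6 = -223053683 / 216832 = -1028.69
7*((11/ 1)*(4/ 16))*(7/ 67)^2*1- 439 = -438.79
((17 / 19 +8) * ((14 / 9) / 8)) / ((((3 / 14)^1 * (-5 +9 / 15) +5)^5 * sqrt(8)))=62133378125 * sqrt(2) / 157963888138752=0.00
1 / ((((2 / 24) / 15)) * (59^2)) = 180 / 3481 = 0.05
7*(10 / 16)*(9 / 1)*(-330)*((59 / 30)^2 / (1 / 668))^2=-26021463231533 / 300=-86738210771.78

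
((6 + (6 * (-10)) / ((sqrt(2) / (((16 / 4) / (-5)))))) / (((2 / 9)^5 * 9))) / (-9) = -2187 * sqrt(2) / 4 - 2187 / 16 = -909.91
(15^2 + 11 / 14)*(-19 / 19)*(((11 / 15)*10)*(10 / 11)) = -31610 / 21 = -1505.24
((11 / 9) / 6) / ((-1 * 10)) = -11 / 540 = -0.02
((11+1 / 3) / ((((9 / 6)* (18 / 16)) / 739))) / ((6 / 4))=804032 / 243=3308.77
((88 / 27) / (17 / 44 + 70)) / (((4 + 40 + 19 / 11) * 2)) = 21296 / 42060357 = 0.00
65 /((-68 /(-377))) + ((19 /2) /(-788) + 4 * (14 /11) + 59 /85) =539530169 /1473560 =366.14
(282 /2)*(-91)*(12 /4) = -38493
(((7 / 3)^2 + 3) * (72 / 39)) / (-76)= -8 / 39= -0.21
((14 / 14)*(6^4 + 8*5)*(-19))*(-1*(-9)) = -228456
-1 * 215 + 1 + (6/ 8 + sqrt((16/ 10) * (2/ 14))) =-853/ 4 + 2 * sqrt(70)/ 35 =-212.77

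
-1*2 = -2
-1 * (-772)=772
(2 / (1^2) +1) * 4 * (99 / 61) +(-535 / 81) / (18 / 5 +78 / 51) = 39181433 / 2154276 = 18.19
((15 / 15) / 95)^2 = 1 / 9025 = 0.00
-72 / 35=-2.06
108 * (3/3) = 108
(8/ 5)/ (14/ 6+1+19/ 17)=408/ 1135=0.36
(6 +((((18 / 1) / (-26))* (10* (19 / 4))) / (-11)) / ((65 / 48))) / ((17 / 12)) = 183096 / 31603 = 5.79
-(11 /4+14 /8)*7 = -63 /2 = -31.50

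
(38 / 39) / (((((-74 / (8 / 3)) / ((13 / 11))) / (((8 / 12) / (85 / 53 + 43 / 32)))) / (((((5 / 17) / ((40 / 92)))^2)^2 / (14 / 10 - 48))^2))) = -3942958108898350 / 20803888774953394224939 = -0.00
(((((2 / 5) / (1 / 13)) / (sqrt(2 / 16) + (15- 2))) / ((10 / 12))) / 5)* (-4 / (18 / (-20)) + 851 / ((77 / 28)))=168059008 / 5572875- 3231904* sqrt(2) / 5572875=29.34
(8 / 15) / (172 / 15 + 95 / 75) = 8 / 191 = 0.04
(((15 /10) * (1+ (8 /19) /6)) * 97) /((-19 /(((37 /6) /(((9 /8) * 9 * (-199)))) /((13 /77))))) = 33715066 /226939401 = 0.15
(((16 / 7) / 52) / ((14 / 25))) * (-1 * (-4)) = 200 / 637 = 0.31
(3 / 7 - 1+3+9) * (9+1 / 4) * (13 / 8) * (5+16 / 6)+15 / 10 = 27689 / 21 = 1318.52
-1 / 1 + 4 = 3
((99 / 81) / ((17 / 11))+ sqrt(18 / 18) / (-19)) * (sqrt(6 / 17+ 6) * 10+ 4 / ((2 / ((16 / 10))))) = 20.97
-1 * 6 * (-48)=288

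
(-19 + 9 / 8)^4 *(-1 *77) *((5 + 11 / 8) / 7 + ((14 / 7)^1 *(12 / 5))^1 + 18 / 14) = -54998561.65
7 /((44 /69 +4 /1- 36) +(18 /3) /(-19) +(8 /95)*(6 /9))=-0.22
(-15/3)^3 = -125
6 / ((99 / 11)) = 2 / 3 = 0.67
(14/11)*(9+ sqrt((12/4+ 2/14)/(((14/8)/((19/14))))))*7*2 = 8*sqrt(1463)/11+ 1764/11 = 188.18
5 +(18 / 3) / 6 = 6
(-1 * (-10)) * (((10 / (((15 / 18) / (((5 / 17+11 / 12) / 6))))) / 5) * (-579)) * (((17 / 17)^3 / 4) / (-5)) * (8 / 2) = 47671 / 85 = 560.84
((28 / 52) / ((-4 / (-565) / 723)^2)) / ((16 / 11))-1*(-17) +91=12848849066349 / 3328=3860832051.19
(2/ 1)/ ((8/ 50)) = 25/ 2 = 12.50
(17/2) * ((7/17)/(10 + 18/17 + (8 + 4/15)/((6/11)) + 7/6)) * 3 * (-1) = -0.38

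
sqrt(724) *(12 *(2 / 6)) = 8 *sqrt(181) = 107.63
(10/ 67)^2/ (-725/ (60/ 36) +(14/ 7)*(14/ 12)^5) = -388800/ 7516709297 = -0.00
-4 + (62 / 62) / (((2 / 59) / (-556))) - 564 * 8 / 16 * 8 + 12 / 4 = -18659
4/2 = 2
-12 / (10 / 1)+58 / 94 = -137 / 235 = -0.58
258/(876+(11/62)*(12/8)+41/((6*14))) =167958/570767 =0.29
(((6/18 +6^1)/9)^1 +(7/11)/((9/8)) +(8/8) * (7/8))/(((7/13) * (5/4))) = 13247/4158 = 3.19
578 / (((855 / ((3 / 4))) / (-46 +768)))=5491 / 15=366.07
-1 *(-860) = 860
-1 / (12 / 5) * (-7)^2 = -245 / 12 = -20.42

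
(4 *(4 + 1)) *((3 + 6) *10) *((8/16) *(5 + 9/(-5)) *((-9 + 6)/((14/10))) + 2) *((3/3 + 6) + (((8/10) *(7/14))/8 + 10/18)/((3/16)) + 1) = -606400/21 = -28876.19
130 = 130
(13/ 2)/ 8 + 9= 157/ 16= 9.81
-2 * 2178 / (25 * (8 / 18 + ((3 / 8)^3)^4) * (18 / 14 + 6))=-6286182853902336 / 116825143213025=-53.81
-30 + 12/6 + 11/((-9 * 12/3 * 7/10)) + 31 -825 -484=-164611/126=-1306.44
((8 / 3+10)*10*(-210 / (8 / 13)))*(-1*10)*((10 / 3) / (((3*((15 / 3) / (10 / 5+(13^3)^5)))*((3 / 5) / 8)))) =590002726809086148740000 / 9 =65555858534342905415555.56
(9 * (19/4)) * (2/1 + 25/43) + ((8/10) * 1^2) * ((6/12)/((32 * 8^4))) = 1554923563/14090240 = 110.35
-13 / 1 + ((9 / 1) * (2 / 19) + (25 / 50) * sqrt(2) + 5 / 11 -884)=-187180 / 209 + sqrt(2) / 2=-894.89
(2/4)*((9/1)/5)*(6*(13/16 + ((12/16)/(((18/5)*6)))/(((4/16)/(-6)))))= -9/80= -0.11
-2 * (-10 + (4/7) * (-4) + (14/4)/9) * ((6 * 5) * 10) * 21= 149900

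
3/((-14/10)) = -2.14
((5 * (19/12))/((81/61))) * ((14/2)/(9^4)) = 40565/6377292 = 0.01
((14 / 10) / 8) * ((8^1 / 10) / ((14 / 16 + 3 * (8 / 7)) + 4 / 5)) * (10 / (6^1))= 196 / 4287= 0.05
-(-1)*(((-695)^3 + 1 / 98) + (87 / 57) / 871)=-544442783160359 / 1621802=-335702374.99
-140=-140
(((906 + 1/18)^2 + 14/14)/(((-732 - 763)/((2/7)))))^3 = -150541268232268930859081/38980977788339496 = -3861916.16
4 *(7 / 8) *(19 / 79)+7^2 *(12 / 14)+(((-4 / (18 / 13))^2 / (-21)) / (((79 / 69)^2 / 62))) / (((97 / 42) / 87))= -2416275427 / 3632262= -665.23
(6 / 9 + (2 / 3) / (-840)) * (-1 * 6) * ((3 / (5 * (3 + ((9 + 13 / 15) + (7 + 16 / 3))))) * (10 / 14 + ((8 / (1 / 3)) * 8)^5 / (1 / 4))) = -99279483833.01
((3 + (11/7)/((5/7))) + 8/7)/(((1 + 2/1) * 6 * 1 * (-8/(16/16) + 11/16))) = -0.05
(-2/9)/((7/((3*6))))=-0.57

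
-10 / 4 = -5 / 2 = -2.50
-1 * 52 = -52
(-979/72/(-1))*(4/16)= 979/288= 3.40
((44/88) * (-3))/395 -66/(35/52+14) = -2713569/602770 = -4.50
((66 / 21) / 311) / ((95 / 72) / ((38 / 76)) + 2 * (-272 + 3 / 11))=-8712 / 466232851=-0.00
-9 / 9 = -1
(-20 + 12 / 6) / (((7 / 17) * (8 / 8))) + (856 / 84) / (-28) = -12959 / 294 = -44.08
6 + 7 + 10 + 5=28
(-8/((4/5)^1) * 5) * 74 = -3700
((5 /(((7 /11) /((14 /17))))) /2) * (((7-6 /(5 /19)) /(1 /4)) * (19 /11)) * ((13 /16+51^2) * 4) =-62485129 /17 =-3675595.82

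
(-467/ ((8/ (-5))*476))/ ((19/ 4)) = 2335/ 18088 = 0.13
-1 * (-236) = 236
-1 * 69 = -69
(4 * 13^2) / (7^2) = 13.80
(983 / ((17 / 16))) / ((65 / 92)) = 1446976 / 1105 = 1309.48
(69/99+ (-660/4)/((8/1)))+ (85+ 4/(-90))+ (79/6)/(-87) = 7450381/114840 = 64.88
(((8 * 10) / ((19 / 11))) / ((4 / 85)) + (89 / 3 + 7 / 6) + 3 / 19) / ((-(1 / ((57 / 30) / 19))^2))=-115733 / 11400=-10.15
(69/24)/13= 23/104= 0.22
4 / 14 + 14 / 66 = 115 / 231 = 0.50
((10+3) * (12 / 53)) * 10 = 1560 / 53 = 29.43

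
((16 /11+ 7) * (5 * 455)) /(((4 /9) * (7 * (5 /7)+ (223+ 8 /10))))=732375 /3872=189.15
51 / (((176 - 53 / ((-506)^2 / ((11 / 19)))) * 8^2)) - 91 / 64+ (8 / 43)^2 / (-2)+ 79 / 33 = 17151577880443 / 17879535225024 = 0.96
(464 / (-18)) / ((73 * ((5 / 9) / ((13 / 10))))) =-1508 / 1825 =-0.83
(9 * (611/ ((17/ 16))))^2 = 7741184256/ 289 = 26786104.69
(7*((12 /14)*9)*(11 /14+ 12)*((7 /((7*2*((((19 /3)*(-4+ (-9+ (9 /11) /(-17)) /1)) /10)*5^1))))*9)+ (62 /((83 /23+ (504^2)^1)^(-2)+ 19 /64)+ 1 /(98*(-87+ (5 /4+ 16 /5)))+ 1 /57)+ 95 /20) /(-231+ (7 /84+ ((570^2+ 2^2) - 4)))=0.00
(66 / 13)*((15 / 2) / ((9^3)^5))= 55 / 297398301914493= 0.00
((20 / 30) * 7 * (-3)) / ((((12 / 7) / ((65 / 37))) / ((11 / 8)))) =-35035 / 1776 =-19.73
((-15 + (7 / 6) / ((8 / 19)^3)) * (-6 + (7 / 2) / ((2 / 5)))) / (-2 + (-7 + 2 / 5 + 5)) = -106315 / 221184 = -0.48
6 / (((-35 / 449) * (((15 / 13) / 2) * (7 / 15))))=-70044 / 245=-285.89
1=1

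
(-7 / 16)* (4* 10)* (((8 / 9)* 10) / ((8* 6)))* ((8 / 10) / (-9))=70 / 243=0.29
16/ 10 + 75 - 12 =323/ 5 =64.60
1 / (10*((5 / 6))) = 3 / 25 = 0.12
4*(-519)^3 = -559193436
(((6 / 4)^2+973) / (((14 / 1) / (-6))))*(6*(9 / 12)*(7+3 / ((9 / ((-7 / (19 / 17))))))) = -175545 / 19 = -9239.21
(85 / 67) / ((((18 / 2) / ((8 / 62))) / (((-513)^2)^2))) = 2616410407860 / 2077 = 1259706503.54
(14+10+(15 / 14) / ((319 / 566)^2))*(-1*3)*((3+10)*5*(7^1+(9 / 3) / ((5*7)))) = -188589666096 / 4986289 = -37821.65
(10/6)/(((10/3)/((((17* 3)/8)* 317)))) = 16167/16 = 1010.44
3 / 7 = 0.43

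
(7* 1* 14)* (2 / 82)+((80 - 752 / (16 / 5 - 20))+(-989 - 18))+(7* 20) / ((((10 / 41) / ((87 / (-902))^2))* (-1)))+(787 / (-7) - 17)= -30201071 / 29766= -1014.62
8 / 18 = 4 / 9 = 0.44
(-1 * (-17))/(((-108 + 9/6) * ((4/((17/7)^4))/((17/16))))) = -24137569/16365216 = -1.47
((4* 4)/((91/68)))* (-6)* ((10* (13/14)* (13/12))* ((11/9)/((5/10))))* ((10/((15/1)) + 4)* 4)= -6223360/189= -32927.83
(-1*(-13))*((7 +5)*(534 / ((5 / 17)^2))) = 24074856 / 25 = 962994.24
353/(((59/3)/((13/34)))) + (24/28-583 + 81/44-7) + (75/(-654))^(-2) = -97388413949/193077500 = -504.40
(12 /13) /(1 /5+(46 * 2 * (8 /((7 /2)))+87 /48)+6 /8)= 2240 /516997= 0.00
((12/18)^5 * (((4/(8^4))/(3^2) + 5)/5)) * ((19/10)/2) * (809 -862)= -46403567/6998400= -6.63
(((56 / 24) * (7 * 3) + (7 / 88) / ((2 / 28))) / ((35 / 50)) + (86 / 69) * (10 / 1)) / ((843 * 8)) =127595 / 10237392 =0.01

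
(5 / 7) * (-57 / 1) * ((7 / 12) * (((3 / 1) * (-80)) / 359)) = 5700 / 359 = 15.88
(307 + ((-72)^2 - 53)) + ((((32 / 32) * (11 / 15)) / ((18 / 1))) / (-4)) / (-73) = 428731931 / 78840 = 5438.00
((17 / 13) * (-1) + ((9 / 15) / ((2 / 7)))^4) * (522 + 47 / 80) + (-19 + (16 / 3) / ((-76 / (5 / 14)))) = 39259055385229 / 4149600000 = 9460.93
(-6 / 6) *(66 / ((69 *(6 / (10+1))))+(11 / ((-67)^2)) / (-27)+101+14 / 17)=-4908555595 / 47390373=-103.58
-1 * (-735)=735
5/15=1/3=0.33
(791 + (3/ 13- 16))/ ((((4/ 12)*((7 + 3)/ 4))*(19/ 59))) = 3567612/ 1235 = 2888.75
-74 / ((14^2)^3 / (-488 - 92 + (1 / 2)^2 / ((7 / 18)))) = 300107 / 52706752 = 0.01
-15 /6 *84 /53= -210 /53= -3.96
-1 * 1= -1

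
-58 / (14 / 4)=-116 / 7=-16.57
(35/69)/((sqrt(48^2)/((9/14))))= 5/736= 0.01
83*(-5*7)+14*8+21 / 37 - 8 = -103616 / 37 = -2800.43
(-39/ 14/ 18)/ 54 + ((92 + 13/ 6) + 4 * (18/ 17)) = 7587751/ 77112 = 98.40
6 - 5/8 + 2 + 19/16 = 137/16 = 8.56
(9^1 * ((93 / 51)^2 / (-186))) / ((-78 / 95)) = 2945 / 15028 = 0.20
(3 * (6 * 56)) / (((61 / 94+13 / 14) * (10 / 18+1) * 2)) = 35532 / 173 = 205.39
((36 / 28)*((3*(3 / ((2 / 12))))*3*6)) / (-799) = -8748 / 5593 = -1.56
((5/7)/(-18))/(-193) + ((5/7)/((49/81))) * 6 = 8442065/1191582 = 7.08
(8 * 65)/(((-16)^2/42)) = 1365/16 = 85.31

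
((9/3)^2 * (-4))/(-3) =12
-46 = -46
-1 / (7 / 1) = -0.14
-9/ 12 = -3/ 4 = -0.75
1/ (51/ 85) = 5/ 3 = 1.67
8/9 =0.89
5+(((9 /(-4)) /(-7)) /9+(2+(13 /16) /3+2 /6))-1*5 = 887 /336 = 2.64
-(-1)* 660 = 660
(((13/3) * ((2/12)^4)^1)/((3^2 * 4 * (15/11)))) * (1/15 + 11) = 11869/15746400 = 0.00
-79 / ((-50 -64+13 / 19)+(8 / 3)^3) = 40527 / 48403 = 0.84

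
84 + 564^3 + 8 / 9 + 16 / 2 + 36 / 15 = 8073280768 / 45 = 179406239.29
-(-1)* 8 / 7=8 / 7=1.14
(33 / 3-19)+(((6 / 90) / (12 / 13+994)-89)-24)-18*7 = -47920457 / 194010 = -247.00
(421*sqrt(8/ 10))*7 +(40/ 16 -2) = 1/ 2 +5894*sqrt(5)/ 5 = 2636.38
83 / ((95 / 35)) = 30.58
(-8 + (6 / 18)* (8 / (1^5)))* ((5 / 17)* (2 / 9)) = -160 / 459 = -0.35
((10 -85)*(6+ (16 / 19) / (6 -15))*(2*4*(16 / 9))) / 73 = -3232000 / 37449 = -86.30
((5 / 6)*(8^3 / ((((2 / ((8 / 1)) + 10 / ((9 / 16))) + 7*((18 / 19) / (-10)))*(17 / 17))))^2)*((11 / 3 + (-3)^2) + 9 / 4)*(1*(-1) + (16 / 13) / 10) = -434497742438400 / 45848604997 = -9476.79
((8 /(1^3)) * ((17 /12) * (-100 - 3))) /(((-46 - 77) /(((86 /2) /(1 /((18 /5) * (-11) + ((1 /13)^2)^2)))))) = -851574822778 /52695045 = -16160.43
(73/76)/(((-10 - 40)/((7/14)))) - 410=-410.01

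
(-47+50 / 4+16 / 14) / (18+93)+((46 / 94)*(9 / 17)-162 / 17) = -9.57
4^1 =4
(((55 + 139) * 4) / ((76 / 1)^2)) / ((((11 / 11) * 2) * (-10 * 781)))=-97 / 11277640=-0.00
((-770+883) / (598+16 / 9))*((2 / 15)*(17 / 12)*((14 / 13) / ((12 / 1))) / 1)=13447 / 4210440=0.00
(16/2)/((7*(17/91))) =104/17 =6.12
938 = 938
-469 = -469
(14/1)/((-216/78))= -91/18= -5.06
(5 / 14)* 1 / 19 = 5 / 266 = 0.02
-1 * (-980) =980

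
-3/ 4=-0.75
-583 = -583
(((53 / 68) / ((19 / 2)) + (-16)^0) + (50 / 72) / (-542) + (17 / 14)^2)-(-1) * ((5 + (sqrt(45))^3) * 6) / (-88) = 7522079627 / 3396980664-405 * sqrt(5) / 44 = -18.37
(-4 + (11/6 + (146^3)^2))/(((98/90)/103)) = 12826224253245405/14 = 916158875231814.64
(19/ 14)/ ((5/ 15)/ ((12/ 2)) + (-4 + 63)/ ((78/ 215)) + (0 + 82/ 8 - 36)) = 4446/ 448595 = 0.01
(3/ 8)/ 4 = 0.09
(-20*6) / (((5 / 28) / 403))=-270816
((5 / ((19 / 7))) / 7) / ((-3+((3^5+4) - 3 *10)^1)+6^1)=1 / 836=0.00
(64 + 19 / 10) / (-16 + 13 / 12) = -3954 / 895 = -4.42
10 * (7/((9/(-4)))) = -280/9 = -31.11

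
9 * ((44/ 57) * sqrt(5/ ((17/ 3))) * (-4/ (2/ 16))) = -4224 * sqrt(255)/ 323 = -208.83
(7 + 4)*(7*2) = 154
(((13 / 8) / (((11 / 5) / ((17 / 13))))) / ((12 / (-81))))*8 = -52.16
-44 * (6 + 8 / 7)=-2200 / 7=-314.29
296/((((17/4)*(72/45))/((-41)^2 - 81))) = 1184000/17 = 69647.06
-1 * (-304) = 304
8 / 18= 4 / 9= 0.44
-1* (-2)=2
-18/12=-3/2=-1.50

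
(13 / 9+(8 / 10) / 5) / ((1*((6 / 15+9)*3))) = 361 / 6345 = 0.06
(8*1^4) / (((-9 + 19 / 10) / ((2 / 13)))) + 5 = 4455 / 923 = 4.83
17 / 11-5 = -38 / 11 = -3.45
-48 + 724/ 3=580/ 3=193.33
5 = 5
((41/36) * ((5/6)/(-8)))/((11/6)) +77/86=113153/136224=0.83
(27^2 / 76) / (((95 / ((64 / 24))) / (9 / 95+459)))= 21196404 / 171475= 123.61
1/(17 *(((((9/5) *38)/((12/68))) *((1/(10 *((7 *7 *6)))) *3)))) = 2450/16473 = 0.15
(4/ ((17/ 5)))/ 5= 4/ 17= 0.24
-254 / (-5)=254 / 5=50.80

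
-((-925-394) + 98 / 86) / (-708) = -14167 / 7611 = -1.86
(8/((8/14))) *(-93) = -1302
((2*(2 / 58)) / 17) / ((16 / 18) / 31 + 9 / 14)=7812 / 1293139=0.01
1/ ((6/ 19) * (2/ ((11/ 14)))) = 209/ 168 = 1.24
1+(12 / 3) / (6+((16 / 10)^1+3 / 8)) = 479 / 319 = 1.50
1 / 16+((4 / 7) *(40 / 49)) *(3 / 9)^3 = 11821 / 148176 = 0.08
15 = 15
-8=-8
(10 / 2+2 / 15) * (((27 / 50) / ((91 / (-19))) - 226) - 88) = -15721343 / 9750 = -1612.45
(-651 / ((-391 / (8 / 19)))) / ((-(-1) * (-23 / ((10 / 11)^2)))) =-520800 / 20674907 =-0.03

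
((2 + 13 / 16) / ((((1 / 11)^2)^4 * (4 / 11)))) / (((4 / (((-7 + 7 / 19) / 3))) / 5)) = -4581127812.49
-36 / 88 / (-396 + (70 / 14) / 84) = 378 / 365849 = 0.00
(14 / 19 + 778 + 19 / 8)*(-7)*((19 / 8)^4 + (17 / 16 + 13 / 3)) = -203469.78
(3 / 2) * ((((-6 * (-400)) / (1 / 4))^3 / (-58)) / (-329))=663552000000 / 9541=69547426.89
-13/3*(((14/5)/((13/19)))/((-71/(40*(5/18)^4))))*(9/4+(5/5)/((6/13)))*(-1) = -4405625/16769916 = -0.26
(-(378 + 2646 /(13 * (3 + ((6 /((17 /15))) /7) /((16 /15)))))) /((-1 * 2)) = 3311721 /15301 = 216.44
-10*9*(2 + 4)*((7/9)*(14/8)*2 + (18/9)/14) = -1547.14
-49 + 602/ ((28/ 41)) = 1665/ 2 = 832.50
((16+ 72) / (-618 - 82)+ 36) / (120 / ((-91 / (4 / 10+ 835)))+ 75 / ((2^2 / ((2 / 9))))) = -489684 / 14980325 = -0.03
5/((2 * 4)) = 5/8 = 0.62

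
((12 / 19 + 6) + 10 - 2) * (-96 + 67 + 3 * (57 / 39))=-88960 / 247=-360.16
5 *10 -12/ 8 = 97/ 2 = 48.50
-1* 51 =-51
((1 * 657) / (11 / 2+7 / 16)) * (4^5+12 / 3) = 10806336 / 95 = 113750.91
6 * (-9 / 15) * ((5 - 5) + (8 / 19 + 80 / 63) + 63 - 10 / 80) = -618283 / 2660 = -232.44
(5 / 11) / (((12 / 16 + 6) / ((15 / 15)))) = 20 / 297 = 0.07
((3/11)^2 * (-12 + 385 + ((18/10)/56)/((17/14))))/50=0.55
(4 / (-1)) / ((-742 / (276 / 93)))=184 / 11501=0.02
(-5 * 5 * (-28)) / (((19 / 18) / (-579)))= -7295400 / 19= -383968.42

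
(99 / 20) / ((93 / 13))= 429 / 620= 0.69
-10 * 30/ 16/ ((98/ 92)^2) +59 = 101984/ 2401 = 42.48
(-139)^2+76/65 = 1255941/65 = 19322.17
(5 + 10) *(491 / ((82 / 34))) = 125205 / 41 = 3053.78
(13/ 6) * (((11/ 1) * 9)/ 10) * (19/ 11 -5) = -70.20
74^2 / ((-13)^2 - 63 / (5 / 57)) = -13690 / 1373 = -9.97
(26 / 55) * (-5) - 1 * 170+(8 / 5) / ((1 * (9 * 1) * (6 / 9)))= -28396 / 165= -172.10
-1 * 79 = -79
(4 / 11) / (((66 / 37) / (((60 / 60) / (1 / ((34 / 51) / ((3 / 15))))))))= 740 / 1089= 0.68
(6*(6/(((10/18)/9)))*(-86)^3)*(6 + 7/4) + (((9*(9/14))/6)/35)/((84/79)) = -78885771736761/27440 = -2874845908.77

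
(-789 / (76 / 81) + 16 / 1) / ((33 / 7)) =-438851 / 2508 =-174.98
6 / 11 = 0.55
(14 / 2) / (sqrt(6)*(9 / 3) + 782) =0.01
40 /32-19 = -71 /4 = -17.75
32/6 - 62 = -170/3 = -56.67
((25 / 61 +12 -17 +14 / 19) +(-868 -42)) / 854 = -75654 / 70699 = -1.07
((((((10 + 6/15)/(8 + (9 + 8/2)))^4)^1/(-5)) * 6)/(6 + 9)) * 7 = -14623232/434109375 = -0.03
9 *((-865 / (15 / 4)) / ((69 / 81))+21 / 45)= -279777 / 115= -2432.84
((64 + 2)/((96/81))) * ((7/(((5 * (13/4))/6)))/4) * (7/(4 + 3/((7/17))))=916839/41080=22.32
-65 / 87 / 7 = -65 / 609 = -0.11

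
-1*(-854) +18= 872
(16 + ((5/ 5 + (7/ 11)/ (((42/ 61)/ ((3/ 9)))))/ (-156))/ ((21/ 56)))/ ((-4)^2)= 185069/ 185328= 1.00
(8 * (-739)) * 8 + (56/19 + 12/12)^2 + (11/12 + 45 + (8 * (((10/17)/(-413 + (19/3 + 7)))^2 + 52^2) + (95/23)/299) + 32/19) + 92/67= -21228963325634389476439/829274829991911732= -25599.43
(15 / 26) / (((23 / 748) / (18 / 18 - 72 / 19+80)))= 8229870 / 5681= 1448.67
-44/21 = -2.10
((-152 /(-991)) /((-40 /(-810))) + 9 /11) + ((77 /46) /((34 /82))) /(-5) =132843613 /42622910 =3.12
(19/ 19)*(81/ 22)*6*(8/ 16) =243/ 22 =11.05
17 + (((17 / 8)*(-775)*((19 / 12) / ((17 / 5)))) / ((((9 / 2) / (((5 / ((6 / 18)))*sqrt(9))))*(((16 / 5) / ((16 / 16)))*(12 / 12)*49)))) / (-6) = 5679089 / 225792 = 25.15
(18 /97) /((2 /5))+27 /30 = 1323 /970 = 1.36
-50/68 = -25/34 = -0.74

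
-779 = -779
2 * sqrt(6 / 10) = 2 * sqrt(15) / 5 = 1.55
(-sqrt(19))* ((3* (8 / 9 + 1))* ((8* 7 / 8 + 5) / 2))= -34* sqrt(19)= -148.20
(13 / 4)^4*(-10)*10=-714025 / 64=-11156.64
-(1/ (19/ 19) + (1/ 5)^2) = -26/ 25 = -1.04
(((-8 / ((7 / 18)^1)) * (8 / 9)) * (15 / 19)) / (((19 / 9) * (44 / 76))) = -17280 / 1463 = -11.81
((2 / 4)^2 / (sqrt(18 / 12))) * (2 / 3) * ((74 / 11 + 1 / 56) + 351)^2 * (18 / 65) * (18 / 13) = 437070398769 * sqrt(6) / 160320160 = 6677.88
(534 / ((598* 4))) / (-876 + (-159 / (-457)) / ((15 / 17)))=-610095 / 2392907764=-0.00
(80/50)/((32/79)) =79/20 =3.95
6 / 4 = 3 / 2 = 1.50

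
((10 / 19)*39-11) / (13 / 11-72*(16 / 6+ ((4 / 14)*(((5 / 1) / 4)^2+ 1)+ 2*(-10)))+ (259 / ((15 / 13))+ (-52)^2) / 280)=8362200 / 1059439943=0.01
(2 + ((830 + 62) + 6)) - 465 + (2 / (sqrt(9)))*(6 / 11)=4789 / 11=435.36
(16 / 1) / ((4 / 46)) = 184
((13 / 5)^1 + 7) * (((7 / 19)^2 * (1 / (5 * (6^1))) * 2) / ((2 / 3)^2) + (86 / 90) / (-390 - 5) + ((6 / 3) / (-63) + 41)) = 9818636468 / 24954125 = 393.47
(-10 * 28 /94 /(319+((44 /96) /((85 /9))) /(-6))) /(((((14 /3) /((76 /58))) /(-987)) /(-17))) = -553492800 /12581041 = -43.99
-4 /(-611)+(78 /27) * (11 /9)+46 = 2451656 /49491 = 49.54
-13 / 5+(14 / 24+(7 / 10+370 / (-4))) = -5629 / 60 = -93.82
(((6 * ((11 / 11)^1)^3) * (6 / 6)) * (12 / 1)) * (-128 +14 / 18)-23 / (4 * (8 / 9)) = -293327 / 32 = -9166.47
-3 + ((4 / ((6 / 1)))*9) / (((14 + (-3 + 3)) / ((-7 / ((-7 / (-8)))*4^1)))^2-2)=-2925 / 463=-6.32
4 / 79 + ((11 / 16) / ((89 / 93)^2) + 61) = 618763709 / 10012144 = 61.80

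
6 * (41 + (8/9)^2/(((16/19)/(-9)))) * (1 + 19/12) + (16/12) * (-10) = 8843/18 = 491.28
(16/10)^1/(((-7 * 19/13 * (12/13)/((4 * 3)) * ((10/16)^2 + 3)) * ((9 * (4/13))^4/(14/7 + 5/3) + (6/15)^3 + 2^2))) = -169903676800/5696114236337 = -0.03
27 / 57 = 9 / 19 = 0.47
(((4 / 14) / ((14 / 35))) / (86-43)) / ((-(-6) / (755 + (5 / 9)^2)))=21850 / 10449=2.09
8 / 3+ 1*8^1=32 / 3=10.67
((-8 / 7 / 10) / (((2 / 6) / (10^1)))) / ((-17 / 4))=96 / 119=0.81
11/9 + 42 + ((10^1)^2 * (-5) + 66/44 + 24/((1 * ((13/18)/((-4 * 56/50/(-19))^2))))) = -23939417231/52796250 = -453.43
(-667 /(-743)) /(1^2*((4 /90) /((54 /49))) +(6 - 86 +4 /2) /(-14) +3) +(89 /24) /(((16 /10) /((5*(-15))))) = -605054421185 /3482851136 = -173.72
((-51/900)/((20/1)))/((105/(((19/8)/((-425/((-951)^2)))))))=1909291/14000000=0.14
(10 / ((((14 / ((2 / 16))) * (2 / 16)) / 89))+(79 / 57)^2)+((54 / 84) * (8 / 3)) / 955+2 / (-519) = 246078685994 / 3757484745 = 65.49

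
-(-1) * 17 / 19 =17 / 19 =0.89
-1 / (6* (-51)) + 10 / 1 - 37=-8261 / 306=-27.00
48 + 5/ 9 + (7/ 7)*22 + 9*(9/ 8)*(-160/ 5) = -2281/ 9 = -253.44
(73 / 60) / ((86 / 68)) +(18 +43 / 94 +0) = 588701 / 30315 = 19.42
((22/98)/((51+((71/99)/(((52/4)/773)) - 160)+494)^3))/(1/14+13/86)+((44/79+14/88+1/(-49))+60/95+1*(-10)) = -78376452129642833353398359/9037066067697541419183176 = -8.67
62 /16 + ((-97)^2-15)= 75183 /8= 9397.88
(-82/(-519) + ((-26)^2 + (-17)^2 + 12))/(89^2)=507145/4110999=0.12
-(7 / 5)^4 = -2401 / 625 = -3.84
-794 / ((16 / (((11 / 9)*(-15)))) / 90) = 81881.25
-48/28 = -12/7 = -1.71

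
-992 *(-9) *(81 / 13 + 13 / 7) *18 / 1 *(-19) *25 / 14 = -28091059200 / 637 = -44098994.03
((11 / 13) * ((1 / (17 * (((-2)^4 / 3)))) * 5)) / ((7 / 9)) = 0.06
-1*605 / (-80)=121 / 16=7.56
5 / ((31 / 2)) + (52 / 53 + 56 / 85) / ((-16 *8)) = 1384343 / 4468960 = 0.31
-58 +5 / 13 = -749 / 13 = -57.62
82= 82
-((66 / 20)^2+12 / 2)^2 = -2852721 / 10000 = -285.27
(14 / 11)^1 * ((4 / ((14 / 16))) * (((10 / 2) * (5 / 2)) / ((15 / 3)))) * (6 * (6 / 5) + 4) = 1792 / 11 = 162.91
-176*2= -352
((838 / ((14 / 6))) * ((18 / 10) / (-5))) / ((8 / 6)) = -96.97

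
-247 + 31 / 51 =-12566 / 51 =-246.39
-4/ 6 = -2/ 3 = -0.67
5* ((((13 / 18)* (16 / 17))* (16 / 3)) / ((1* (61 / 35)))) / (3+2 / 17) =291200 / 87291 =3.34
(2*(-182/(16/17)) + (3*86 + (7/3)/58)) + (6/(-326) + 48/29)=-7208089/56724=-127.07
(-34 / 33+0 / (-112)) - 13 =-463 / 33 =-14.03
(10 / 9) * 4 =40 / 9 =4.44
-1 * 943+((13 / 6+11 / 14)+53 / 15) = -32778 / 35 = -936.51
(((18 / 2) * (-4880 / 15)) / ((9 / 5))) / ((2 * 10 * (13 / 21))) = -1708 / 13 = -131.38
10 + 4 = 14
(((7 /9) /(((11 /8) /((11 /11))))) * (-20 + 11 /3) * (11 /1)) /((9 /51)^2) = -793016 /243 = -3263.44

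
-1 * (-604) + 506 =1110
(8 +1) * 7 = 63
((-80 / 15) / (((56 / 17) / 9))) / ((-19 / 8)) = 816 / 133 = 6.14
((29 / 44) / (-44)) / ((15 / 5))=-29 / 5808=-0.00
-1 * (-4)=4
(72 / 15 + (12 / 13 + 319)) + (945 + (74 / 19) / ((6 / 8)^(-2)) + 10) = 12665309 / 9880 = 1281.91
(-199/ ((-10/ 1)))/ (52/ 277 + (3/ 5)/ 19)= 90.74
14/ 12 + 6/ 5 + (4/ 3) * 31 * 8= 9991/ 30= 333.03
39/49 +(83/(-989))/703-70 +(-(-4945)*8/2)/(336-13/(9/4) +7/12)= -3818106469136/405716800447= -9.41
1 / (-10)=-1 / 10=-0.10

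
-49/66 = -0.74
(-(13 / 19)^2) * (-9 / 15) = 507 / 1805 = 0.28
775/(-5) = -155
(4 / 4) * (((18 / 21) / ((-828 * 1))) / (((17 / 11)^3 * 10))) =-0.00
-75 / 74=-1.01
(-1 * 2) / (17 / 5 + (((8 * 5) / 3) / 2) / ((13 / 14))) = -390 / 2063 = -0.19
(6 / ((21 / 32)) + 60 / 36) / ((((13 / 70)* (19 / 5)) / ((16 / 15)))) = 36320 / 2223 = 16.34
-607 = -607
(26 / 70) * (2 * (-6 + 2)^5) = -26624 / 35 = -760.69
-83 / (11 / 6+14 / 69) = -11454 / 281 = -40.76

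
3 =3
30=30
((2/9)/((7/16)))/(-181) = -0.00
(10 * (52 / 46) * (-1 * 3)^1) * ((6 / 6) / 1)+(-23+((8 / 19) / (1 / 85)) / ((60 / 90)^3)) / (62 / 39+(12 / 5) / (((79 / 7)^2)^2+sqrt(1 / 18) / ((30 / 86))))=18914351846597298 * sqrt(2) / 112209485084072303184347+71215008632768234711022663 / 2580818156933662973239981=27.59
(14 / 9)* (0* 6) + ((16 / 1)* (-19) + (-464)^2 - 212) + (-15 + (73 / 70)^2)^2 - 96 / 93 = 214972.52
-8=-8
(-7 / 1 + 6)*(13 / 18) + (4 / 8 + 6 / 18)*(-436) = -6553 / 18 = -364.06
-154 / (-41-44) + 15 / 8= 2507 / 680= 3.69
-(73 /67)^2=-5329 /4489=-1.19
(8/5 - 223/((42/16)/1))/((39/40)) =-70016/819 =-85.49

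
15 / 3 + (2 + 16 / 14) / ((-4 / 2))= 24 / 7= 3.43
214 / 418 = 107 / 209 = 0.51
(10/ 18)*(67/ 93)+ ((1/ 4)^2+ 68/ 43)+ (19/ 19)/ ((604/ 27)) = 181633205/ 86954256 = 2.09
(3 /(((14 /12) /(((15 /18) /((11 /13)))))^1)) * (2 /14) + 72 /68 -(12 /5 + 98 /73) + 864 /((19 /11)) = 31638536873 /63545405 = 497.89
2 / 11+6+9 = 167 / 11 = 15.18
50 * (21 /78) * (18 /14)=225 /13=17.31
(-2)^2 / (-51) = -0.08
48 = 48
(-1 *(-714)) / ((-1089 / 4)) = -952 / 363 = -2.62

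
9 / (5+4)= 1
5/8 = 0.62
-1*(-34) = 34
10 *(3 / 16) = 15 / 8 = 1.88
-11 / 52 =-0.21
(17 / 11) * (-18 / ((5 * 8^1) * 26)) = -153 / 5720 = -0.03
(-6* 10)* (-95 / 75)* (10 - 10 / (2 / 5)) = -1140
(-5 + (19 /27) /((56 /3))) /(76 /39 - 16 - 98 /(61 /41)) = 1983293 /31941840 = 0.06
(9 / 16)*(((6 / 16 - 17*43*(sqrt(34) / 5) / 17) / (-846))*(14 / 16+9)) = -237 / 96256+3397*sqrt(34) / 60160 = 0.33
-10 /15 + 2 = 4 /3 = 1.33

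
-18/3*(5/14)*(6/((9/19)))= -190/7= -27.14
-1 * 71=-71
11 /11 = 1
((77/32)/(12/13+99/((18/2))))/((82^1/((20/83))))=1001/1687888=0.00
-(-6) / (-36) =-1 / 6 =-0.17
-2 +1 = -1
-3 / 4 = -0.75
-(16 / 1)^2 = -256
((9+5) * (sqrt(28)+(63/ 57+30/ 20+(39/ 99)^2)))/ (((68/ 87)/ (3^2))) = 69567897/ 156332+5481 * sqrt(7)/ 17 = 1298.02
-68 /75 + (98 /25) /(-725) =-49594 /54375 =-0.91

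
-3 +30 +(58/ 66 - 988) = -31684/ 33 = -960.12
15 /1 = 15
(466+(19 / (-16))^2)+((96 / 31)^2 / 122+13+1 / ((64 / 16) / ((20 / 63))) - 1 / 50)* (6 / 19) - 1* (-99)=85409591482387 / 149694585600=570.56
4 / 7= 0.57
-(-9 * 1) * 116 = 1044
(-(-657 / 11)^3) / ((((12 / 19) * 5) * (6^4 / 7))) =155217783 / 425920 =364.43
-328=-328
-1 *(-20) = 20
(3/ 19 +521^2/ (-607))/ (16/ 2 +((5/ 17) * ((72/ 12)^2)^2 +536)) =-43822243/ 90695512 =-0.48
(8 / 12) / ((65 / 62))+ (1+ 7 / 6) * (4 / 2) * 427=120313 / 65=1850.97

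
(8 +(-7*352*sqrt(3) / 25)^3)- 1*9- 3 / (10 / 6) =-44879020032*sqrt(3) / 15625- 14 / 5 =-4974898.34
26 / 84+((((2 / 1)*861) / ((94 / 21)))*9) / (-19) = -6823009 / 37506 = -181.92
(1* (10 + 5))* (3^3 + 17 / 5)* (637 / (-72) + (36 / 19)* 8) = 8633 / 3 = 2877.67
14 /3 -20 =-46 /3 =-15.33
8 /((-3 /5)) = -40 /3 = -13.33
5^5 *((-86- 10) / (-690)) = 10000 / 23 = 434.78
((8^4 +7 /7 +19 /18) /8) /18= 73765 /2592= 28.46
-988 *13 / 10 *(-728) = 4675216 / 5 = 935043.20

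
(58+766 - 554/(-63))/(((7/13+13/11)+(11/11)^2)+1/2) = 15005276/58023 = 258.61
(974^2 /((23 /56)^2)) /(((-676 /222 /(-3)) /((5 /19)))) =2476727406720 /1698619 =1458082.95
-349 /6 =-58.17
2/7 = 0.29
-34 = -34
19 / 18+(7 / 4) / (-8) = 241 / 288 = 0.84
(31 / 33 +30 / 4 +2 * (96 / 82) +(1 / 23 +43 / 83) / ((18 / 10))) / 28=171908491 / 433923336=0.40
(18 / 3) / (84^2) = 1 / 1176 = 0.00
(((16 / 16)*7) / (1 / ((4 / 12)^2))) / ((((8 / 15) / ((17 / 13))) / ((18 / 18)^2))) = 595 / 312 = 1.91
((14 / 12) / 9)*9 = 1.17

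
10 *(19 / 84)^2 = 1805 / 3528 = 0.51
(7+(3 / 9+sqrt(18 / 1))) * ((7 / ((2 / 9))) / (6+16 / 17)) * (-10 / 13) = -40.41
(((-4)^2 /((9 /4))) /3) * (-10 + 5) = -11.85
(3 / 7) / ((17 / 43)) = 129 / 119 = 1.08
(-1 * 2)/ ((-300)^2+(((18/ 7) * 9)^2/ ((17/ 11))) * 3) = -833/ 37918026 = -0.00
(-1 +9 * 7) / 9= 62 / 9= 6.89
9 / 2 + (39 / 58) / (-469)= 61185 / 13601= 4.50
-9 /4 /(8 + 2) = -0.22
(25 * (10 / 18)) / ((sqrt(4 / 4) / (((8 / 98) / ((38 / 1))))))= 250 / 8379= 0.03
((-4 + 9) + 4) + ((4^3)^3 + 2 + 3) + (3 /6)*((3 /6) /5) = 5243161 /20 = 262158.05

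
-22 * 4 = -88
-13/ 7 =-1.86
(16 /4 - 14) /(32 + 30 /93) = -155 /501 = -0.31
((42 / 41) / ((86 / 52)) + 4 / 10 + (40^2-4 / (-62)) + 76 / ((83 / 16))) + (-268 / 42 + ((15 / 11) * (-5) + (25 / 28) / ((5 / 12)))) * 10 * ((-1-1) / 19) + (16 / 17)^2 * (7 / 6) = 15615899533795676 / 9589683452965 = 1628.41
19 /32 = 0.59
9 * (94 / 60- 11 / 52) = 3171 / 260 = 12.20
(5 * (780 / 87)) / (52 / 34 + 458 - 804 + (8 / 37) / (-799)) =-9607975 / 73831042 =-0.13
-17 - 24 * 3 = -89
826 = 826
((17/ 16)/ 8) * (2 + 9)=187/ 128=1.46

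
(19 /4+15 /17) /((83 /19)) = 7277 /5644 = 1.29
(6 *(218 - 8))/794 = 630/397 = 1.59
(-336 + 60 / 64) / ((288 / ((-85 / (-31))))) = -151895 / 47616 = -3.19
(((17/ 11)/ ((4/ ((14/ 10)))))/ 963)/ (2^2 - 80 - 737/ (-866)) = -7361/ 984831210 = -0.00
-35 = -35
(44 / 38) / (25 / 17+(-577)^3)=-187 / 31024155092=-0.00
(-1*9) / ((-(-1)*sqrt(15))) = -3*sqrt(15) / 5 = -2.32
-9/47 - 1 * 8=-385/47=-8.19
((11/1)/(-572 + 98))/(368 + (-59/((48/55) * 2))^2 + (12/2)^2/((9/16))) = -16896/1146395623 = -0.00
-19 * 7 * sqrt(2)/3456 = -133 * sqrt(2)/3456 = -0.05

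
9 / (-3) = -3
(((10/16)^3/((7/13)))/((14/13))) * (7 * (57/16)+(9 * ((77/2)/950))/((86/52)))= 10.59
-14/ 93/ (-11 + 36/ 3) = -14/ 93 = -0.15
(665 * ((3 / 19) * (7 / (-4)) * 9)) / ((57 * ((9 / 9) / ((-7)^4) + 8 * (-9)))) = 5294205 / 13138196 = 0.40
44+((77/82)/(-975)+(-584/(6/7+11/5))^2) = 33442872730627/915347550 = 36535.71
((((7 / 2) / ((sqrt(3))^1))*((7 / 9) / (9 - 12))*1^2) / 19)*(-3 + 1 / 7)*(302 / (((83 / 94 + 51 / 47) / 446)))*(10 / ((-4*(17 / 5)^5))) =-1384802125000*sqrt(3) / 80850917151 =-29.67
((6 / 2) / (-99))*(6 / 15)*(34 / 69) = -68 / 11385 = -0.01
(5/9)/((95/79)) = 79/171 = 0.46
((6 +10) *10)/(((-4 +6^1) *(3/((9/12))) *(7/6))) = 120/7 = 17.14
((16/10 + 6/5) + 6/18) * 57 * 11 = 9823/5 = 1964.60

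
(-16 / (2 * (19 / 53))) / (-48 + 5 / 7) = 2968 / 6289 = 0.47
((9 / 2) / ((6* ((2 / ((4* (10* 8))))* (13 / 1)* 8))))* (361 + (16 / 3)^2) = 17525 / 39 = 449.36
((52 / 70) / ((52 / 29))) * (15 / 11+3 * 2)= 2349 / 770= 3.05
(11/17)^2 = 121/289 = 0.42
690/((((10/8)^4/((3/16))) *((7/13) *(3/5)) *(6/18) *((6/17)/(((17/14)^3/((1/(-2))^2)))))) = 599346696/60025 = 9984.95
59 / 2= 29.50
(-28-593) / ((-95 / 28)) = 17388 / 95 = 183.03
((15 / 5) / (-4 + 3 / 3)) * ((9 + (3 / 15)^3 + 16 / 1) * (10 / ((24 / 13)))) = -6773 / 50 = -135.46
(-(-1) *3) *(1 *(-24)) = -72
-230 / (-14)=115 / 7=16.43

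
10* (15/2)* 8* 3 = 1800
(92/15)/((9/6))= 184/45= 4.09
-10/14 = -5/7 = -0.71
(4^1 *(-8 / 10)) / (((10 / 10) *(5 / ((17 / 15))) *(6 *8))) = -17 / 1125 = -0.02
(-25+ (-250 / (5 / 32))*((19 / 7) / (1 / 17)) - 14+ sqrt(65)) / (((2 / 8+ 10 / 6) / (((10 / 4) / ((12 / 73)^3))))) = -1005750936205 / 46368+ 1945085*sqrt(65) / 6624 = -21688258.36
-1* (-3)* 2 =6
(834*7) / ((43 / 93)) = 542934 / 43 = 12626.37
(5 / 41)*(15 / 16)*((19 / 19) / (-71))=-75 / 46576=-0.00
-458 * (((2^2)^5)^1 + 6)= -471740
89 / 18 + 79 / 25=3647 / 450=8.10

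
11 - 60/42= 67/7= 9.57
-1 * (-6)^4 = -1296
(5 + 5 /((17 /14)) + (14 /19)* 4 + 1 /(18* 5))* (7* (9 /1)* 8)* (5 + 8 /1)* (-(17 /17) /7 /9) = -18254756 /14535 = -1255.92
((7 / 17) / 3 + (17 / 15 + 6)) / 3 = 206 / 85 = 2.42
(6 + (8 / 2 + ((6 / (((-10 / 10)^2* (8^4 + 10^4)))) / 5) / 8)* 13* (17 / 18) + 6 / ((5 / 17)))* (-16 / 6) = -383186327 / 1902960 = -201.36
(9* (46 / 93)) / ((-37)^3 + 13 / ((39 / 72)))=-138 / 1569499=-0.00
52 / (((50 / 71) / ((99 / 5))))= 182754 / 125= 1462.03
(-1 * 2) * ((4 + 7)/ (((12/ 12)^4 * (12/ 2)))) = -11/ 3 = -3.67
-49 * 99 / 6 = -1617 / 2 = -808.50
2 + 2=4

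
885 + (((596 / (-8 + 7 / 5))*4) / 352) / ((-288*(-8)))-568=530246423 / 1672704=317.00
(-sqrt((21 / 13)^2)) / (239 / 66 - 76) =1386 / 62101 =0.02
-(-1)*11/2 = 11/2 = 5.50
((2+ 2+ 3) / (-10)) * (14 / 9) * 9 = -49 / 5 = -9.80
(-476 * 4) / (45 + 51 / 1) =-119 / 6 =-19.83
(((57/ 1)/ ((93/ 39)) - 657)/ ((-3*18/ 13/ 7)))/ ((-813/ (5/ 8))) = -1488305/ 1814616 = -0.82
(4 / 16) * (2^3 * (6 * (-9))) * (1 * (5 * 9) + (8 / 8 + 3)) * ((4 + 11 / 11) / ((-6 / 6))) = 26460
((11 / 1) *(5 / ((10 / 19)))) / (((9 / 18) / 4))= 836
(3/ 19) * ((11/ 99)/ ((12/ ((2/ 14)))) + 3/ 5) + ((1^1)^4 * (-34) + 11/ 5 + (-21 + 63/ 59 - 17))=-96947381/ 1412460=-68.64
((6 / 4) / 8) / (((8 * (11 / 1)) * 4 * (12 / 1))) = 1 / 22528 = 0.00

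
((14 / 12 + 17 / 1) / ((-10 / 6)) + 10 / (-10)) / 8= -119 / 80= -1.49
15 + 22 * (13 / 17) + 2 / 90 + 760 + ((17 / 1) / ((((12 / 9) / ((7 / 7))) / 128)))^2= 2038125122 / 765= 2664215.85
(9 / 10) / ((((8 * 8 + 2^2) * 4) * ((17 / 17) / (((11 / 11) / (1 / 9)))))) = 81 / 2720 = 0.03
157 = 157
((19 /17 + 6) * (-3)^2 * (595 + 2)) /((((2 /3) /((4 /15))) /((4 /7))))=5201064 /595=8741.28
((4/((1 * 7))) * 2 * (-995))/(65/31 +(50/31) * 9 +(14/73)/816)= -7349499840/107372839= -68.45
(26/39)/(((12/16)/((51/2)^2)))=578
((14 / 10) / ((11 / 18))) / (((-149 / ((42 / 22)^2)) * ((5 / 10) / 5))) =-111132 / 198319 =-0.56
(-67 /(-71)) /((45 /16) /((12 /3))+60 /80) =4288 /6603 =0.65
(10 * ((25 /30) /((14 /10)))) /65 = 25 /273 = 0.09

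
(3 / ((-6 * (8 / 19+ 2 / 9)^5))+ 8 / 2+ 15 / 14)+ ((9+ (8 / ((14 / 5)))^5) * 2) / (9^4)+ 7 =26968886769960848323 / 3551842170815400000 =7.59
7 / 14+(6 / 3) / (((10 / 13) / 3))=83 / 10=8.30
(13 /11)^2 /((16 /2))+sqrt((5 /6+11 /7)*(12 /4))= 2.86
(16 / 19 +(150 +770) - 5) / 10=17401 / 190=91.58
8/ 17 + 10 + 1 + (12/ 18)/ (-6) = 1738/ 153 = 11.36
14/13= 1.08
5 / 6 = 0.83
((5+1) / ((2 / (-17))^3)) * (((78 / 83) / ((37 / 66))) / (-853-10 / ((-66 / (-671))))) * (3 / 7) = 170721837 / 61567408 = 2.77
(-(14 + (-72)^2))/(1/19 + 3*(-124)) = 98762/7067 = 13.98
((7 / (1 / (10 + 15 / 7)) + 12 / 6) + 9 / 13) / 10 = 114 / 13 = 8.77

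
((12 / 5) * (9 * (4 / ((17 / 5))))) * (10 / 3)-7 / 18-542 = -140051 / 306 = -457.68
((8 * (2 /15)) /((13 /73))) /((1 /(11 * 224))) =2877952 /195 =14758.73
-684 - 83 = -767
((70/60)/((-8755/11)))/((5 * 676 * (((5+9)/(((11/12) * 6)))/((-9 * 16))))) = 363/14795950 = 0.00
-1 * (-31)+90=121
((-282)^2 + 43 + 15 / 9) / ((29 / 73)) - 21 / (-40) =697023347 / 3480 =200294.07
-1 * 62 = -62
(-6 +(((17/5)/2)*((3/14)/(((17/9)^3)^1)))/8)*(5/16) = -1939893/1035776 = -1.87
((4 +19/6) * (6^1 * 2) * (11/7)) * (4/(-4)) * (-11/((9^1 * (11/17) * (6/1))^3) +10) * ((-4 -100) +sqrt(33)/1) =213008657186/1515591 -8192640661 * sqrt(33)/6062364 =132781.78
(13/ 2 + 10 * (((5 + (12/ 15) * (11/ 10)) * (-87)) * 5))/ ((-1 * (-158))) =-51143/ 316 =-161.84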